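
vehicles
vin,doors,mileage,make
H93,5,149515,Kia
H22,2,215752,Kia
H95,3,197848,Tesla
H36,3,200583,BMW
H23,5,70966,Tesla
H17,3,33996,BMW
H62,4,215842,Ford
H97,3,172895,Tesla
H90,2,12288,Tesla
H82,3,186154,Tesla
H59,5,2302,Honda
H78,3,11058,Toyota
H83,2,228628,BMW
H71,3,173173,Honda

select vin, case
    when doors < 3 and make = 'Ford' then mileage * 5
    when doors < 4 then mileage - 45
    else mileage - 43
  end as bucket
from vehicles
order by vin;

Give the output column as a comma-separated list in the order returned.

vin=H17: doors < 4 → 33951
vin=H22: doors < 4 → 215707
vin=H23: ELSE → 70923
vin=H36: doors < 4 → 200538
vin=H59: ELSE → 2259
vin=H62: ELSE → 215799
vin=H71: doors < 4 → 173128
vin=H78: doors < 4 → 11013
vin=H82: doors < 4 → 186109
vin=H83: doors < 4 → 228583
vin=H90: doors < 4 → 12243
vin=H93: ELSE → 149472
vin=H95: doors < 4 → 197803
vin=H97: doors < 4 → 172850

33951, 215707, 70923, 200538, 2259, 215799, 173128, 11013, 186109, 228583, 12243, 149472, 197803, 172850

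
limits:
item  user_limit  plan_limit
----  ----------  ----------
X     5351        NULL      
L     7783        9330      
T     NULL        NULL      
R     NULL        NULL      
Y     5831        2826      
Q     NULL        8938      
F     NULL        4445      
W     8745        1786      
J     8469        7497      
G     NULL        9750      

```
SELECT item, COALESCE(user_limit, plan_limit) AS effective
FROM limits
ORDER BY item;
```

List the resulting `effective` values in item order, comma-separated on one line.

item=F: user_limit=NULL, plan_limit=4445 → 4445
item=G: user_limit=NULL, plan_limit=9750 → 9750
item=J: user_limit=8469 → 8469
item=L: user_limit=7783 → 7783
item=Q: user_limit=NULL, plan_limit=8938 → 8938
item=R: user_limit=NULL, plan_limit=NULL (all NULL) → NULL
item=T: user_limit=NULL, plan_limit=NULL (all NULL) → NULL
item=W: user_limit=8745 → 8745
item=X: user_limit=5351 → 5351
item=Y: user_limit=5831 → 5831

4445, 9750, 8469, 7783, 8938, NULL, NULL, 8745, 5351, 5831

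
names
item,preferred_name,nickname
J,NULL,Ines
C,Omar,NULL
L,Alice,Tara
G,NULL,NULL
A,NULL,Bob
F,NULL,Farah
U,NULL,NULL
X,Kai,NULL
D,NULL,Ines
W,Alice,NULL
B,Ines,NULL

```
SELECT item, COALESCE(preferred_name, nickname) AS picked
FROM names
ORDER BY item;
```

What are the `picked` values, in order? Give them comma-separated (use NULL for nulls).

Bob, Ines, Omar, Ines, Farah, NULL, Ines, Alice, NULL, Alice, Kai

item=A: preferred_name=NULL, nickname=Bob → Bob
item=B: preferred_name=Ines → Ines
item=C: preferred_name=Omar → Omar
item=D: preferred_name=NULL, nickname=Ines → Ines
item=F: preferred_name=NULL, nickname=Farah → Farah
item=G: preferred_name=NULL, nickname=NULL (all NULL) → NULL
item=J: preferred_name=NULL, nickname=Ines → Ines
item=L: preferred_name=Alice → Alice
item=U: preferred_name=NULL, nickname=NULL (all NULL) → NULL
item=W: preferred_name=Alice → Alice
item=X: preferred_name=Kai → Kai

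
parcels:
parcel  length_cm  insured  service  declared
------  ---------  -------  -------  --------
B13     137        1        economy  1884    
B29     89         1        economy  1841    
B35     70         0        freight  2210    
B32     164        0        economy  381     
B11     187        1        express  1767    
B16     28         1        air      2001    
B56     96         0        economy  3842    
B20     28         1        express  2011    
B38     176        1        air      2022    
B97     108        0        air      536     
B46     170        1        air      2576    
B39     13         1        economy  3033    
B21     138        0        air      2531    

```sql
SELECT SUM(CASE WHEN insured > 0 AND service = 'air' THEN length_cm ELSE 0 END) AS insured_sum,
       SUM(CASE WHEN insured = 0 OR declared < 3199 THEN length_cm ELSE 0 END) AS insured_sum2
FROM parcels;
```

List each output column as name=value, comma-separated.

insured_sum=374, insured_sum2=1404

[insured_sum: insured > 0 AND service = 'air']
parcel=B13: ✗
parcel=B29: ✗
parcel=B35: ✗
parcel=B32: ✗
parcel=B11: ✗
parcel=B16: ✓ → 28
parcel=B56: ✗
parcel=B20: ✗
parcel=B38: ✓ → 176
parcel=B97: ✗
parcel=B46: ✓ → 170
parcel=B39: ✗
parcel=B21: ✗
insured_sum = 28 + 176 + 170 = 374
—
[insured_sum2: insured = 0 OR declared < 3199]
parcel=B13: ✓ → 137
parcel=B29: ✓ → 89
parcel=B35: ✓ → 70
parcel=B32: ✓ → 164
parcel=B11: ✓ → 187
parcel=B16: ✓ → 28
parcel=B56: ✓ → 96
parcel=B20: ✓ → 28
parcel=B38: ✓ → 176
parcel=B97: ✓ → 108
parcel=B46: ✓ → 170
parcel=B39: ✓ → 13
parcel=B21: ✓ → 138
insured_sum2 = 137 + 89 + 70 + 164 + 187 + 28 + 96 + 28 + 176 + 108 + 170 + 13 + 138 = 1404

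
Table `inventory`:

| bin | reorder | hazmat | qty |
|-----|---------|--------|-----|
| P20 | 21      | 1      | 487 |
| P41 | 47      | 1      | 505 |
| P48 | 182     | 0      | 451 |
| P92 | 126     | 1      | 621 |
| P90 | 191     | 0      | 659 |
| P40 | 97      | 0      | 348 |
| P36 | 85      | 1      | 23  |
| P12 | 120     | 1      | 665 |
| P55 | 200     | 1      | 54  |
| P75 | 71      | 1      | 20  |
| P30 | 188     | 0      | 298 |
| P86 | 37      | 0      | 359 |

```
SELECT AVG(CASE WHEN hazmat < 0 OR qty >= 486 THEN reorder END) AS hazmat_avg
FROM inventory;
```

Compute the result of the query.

101

bin=P20: ✓ → 21
bin=P41: ✓ → 47
bin=P48: ✗
bin=P92: ✓ → 126
bin=P90: ✓ → 191
bin=P40: ✗
bin=P36: ✗
bin=P12: ✓ → 120
bin=P55: ✗
bin=P75: ✗
bin=P30: ✗
bin=P86: ✗
hazmat_avg = (21 + 47 + 126 + 191 + 120) / 5 = 101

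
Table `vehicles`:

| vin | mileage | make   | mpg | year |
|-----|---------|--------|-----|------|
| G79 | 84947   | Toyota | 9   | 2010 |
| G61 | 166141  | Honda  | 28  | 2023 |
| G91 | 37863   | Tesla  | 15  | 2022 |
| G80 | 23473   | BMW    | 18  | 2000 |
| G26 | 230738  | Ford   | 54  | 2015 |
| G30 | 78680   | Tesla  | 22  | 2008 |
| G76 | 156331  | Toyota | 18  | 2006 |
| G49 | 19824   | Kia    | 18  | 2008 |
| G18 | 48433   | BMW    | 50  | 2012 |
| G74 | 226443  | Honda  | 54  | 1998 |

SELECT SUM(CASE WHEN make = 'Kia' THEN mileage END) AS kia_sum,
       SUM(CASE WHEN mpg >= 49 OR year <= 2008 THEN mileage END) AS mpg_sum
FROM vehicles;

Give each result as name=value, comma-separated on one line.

[kia_sum: make = 'Kia']
vin=G79: ✗
vin=G61: ✗
vin=G91: ✗
vin=G80: ✗
vin=G26: ✗
vin=G30: ✗
vin=G76: ✗
vin=G49: ✓ → 19824
vin=G18: ✗
vin=G74: ✗
kia_sum = 19824
—
[mpg_sum: mpg >= 49 OR year <= 2008]
vin=G79: ✗
vin=G61: ✗
vin=G91: ✗
vin=G80: ✓ → 23473
vin=G26: ✓ → 230738
vin=G30: ✓ → 78680
vin=G76: ✓ → 156331
vin=G49: ✓ → 19824
vin=G18: ✓ → 48433
vin=G74: ✓ → 226443
mpg_sum = 23473 + 230738 + 78680 + 156331 + 19824 + 48433 + 226443 = 783922

kia_sum=19824, mpg_sum=783922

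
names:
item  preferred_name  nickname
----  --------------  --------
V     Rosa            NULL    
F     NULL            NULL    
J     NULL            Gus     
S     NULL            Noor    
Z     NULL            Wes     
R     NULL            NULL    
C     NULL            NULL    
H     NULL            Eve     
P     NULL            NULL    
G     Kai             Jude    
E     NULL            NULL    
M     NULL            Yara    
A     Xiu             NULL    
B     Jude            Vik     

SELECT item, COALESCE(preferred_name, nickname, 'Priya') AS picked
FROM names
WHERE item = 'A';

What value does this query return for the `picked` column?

item = A: preferred_name=Xiu, nickname=NULL.
preferred_name=Xiu → Xiu

Xiu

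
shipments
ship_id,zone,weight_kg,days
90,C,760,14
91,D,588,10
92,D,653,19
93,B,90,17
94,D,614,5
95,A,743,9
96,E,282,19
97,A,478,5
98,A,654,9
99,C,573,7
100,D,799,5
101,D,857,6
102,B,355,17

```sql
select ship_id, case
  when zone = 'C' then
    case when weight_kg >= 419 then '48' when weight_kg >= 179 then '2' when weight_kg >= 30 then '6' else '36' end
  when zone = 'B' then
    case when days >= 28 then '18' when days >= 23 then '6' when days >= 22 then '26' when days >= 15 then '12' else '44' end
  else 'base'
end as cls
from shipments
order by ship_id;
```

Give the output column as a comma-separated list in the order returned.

ship_id=90: zone='C' → inner[weight_kg >= 419] → 48
ship_id=91: zone='D' → outer ELSE → base
ship_id=92: zone='D' → outer ELSE → base
ship_id=93: zone='B' → inner[days >= 15] → 12
ship_id=94: zone='D' → outer ELSE → base
ship_id=95: zone='A' → outer ELSE → base
ship_id=96: zone='E' → outer ELSE → base
ship_id=97: zone='A' → outer ELSE → base
ship_id=98: zone='A' → outer ELSE → base
ship_id=99: zone='C' → inner[weight_kg >= 419] → 48
ship_id=100: zone='D' → outer ELSE → base
ship_id=101: zone='D' → outer ELSE → base
ship_id=102: zone='B' → inner[days >= 15] → 12

48, base, base, 12, base, base, base, base, base, 48, base, base, 12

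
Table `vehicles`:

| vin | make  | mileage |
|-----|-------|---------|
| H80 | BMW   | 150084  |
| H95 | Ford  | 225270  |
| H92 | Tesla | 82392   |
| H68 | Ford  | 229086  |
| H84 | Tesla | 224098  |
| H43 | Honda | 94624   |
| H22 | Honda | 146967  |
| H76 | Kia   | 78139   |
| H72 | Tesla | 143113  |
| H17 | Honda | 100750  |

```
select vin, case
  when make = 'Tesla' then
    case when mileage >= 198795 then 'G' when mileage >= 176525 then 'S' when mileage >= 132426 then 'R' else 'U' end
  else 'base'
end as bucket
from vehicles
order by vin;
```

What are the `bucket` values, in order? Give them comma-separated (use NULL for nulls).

base, base, base, base, R, base, base, G, U, base

vin=H17: make='Honda' → outer ELSE → base
vin=H22: make='Honda' → outer ELSE → base
vin=H43: make='Honda' → outer ELSE → base
vin=H68: make='Ford' → outer ELSE → base
vin=H72: make='Tesla' → inner[mileage >= 132426] → R
vin=H76: make='Kia' → outer ELSE → base
vin=H80: make='BMW' → outer ELSE → base
vin=H84: make='Tesla' → inner[mileage >= 198795] → G
vin=H92: make='Tesla' → inner[ELSE] → U
vin=H95: make='Ford' → outer ELSE → base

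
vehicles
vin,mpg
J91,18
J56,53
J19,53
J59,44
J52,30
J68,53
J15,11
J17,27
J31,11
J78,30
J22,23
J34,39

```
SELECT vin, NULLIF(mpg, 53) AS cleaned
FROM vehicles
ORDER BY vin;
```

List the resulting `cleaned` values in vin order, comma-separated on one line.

11, 27, NULL, 23, 11, 39, 30, NULL, 44, NULL, 30, 18

vin=J15: mpg=11 vs 53: differ → 11
vin=J17: mpg=27 vs 53: differ → 27
vin=J19: mpg=53 vs 53: equal → NULL
vin=J22: mpg=23 vs 53: differ → 23
vin=J31: mpg=11 vs 53: differ → 11
vin=J34: mpg=39 vs 53: differ → 39
vin=J52: mpg=30 vs 53: differ → 30
vin=J56: mpg=53 vs 53: equal → NULL
vin=J59: mpg=44 vs 53: differ → 44
vin=J68: mpg=53 vs 53: equal → NULL
vin=J78: mpg=30 vs 53: differ → 30
vin=J91: mpg=18 vs 53: differ → 18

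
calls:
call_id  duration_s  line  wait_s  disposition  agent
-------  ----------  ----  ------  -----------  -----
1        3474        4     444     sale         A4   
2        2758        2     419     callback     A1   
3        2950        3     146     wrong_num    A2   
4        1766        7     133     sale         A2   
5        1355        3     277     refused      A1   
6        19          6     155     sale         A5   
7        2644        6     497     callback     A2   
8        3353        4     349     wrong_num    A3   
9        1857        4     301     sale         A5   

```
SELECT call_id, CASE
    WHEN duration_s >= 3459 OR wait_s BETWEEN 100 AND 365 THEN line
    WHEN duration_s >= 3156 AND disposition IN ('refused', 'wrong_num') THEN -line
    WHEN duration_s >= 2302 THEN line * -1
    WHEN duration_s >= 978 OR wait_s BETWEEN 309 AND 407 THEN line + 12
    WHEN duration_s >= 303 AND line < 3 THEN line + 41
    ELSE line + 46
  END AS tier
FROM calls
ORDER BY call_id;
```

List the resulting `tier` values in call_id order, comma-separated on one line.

4, -2, 3, 7, 3, 6, -6, 4, 4

call_id=1: duration_s >= 3459 OR wait_s BETWEEN 100 AND 365 → 4
call_id=2: duration_s >= 2302 → -2
call_id=3: duration_s >= 3459 OR wait_s BETWEEN 100 AND 365 → 3
call_id=4: duration_s >= 3459 OR wait_s BETWEEN 100 AND 365 → 7
call_id=5: duration_s >= 3459 OR wait_s BETWEEN 100 AND 365 → 3
call_id=6: duration_s >= 3459 OR wait_s BETWEEN 100 AND 365 → 6
call_id=7: duration_s >= 2302 → -6
call_id=8: duration_s >= 3459 OR wait_s BETWEEN 100 AND 365 → 4
call_id=9: duration_s >= 3459 OR wait_s BETWEEN 100 AND 365 → 4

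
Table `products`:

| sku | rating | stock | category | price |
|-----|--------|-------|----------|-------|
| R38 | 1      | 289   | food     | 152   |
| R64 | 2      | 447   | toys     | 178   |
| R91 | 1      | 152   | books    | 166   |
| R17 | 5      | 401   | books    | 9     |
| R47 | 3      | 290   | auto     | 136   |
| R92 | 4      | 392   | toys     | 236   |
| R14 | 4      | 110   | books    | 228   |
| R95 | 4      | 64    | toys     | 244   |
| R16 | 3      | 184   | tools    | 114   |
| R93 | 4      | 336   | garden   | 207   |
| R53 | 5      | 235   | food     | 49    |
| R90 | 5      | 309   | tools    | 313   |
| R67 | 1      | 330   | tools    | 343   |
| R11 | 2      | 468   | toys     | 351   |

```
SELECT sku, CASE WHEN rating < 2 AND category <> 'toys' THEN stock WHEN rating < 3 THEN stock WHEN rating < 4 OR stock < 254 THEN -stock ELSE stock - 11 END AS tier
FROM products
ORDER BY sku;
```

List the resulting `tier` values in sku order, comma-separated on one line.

sku=R11: rating < 3 → 468
sku=R14: rating < 4 OR stock < 254 → -110
sku=R16: rating < 4 OR stock < 254 → -184
sku=R17: ELSE → 390
sku=R38: rating < 2 AND category <> 'toys' → 289
sku=R47: rating < 4 OR stock < 254 → -290
sku=R53: rating < 4 OR stock < 254 → -235
sku=R64: rating < 3 → 447
sku=R67: rating < 2 AND category <> 'toys' → 330
sku=R90: ELSE → 298
sku=R91: rating < 2 AND category <> 'toys' → 152
sku=R92: ELSE → 381
sku=R93: ELSE → 325
sku=R95: rating < 4 OR stock < 254 → -64

468, -110, -184, 390, 289, -290, -235, 447, 330, 298, 152, 381, 325, -64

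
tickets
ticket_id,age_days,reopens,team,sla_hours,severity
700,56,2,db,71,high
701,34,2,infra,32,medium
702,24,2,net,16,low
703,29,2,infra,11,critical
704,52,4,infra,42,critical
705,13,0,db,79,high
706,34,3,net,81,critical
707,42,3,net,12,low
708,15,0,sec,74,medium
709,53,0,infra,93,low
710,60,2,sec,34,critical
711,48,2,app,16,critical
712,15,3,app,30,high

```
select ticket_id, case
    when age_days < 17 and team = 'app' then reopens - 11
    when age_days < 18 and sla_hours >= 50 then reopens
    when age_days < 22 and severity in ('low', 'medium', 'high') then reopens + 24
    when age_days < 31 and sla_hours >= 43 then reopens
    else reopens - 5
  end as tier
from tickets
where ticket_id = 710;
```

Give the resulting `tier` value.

-3

ticket_id = 710: age_days=60, reopens=2, team=sec, sla_hours=34, severity=critical.
age_days < 17 and team = 'app' → false
age_days < 18 and sla_hours >= 50 → false
age_days < 22 and severity in ('low', 'medium', 'high') → false
age_days < 31 and sla_hours >= 43 → false
No prior WHEN matched → ELSE → -3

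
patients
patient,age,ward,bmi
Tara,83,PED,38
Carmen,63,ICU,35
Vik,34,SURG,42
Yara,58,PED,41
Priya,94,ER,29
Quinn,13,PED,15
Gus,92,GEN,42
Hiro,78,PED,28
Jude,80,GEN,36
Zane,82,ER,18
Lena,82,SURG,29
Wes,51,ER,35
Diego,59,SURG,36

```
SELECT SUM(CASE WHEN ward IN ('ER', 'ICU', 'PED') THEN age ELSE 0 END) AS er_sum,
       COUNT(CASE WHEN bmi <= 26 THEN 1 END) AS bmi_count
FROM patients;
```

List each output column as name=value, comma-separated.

[er_sum: ward IN ('ER', 'ICU', 'PED')]
patient=Tara: ✓ → 83
patient=Carmen: ✓ → 63
patient=Vik: ✗
patient=Yara: ✓ → 58
patient=Priya: ✓ → 94
patient=Quinn: ✓ → 13
patient=Gus: ✗
patient=Hiro: ✓ → 78
patient=Jude: ✗
patient=Zane: ✓ → 82
patient=Lena: ✗
patient=Wes: ✓ → 51
patient=Diego: ✗
er_sum = 83 + 63 + 58 + 94 + 13 + 78 + 82 + 51 = 522
—
[bmi_count: bmi <= 26]
patient=Tara: ✗
patient=Carmen: ✗
patient=Vik: ✗
patient=Yara: ✗
patient=Priya: ✗
patient=Quinn: ✓ → 1
patient=Gus: ✗
patient=Hiro: ✗
patient=Jude: ✗
patient=Zane: ✓ → 1
patient=Lena: ✗
patient=Wes: ✗
patient=Diego: ✗
bmi_count = COUNT(1, 1) = 2

er_sum=522, bmi_count=2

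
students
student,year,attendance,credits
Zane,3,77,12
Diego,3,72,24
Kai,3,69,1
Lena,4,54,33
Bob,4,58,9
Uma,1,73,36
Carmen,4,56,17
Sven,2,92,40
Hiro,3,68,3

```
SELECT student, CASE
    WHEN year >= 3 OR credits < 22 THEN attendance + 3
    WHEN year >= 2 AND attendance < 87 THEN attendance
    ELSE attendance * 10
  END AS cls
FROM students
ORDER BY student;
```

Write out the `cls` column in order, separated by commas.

61, 59, 75, 71, 72, 57, 920, 730, 80

student=Bob: year >= 3 OR credits < 22 → 61
student=Carmen: year >= 3 OR credits < 22 → 59
student=Diego: year >= 3 OR credits < 22 → 75
student=Hiro: year >= 3 OR credits < 22 → 71
student=Kai: year >= 3 OR credits < 22 → 72
student=Lena: year >= 3 OR credits < 22 → 57
student=Sven: ELSE → 920
student=Uma: ELSE → 730
student=Zane: year >= 3 OR credits < 22 → 80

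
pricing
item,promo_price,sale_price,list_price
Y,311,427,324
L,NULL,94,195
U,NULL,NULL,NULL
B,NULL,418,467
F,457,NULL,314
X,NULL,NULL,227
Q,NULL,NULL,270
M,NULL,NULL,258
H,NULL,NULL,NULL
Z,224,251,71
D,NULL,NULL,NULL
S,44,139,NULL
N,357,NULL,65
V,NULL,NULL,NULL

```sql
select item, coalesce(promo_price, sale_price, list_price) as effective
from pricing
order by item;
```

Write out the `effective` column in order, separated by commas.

418, NULL, 457, NULL, 94, 258, 357, 270, 44, NULL, NULL, 227, 311, 224

item=B: promo_price=NULL, sale_price=418 → 418
item=D: promo_price=NULL, sale_price=NULL, list_price=NULL (all NULL) → NULL
item=F: promo_price=457 → 457
item=H: promo_price=NULL, sale_price=NULL, list_price=NULL (all NULL) → NULL
item=L: promo_price=NULL, sale_price=94 → 94
item=M: promo_price=NULL, sale_price=NULL, list_price=258 → 258
item=N: promo_price=357 → 357
item=Q: promo_price=NULL, sale_price=NULL, list_price=270 → 270
item=S: promo_price=44 → 44
item=U: promo_price=NULL, sale_price=NULL, list_price=NULL (all NULL) → NULL
item=V: promo_price=NULL, sale_price=NULL, list_price=NULL (all NULL) → NULL
item=X: promo_price=NULL, sale_price=NULL, list_price=227 → 227
item=Y: promo_price=311 → 311
item=Z: promo_price=224 → 224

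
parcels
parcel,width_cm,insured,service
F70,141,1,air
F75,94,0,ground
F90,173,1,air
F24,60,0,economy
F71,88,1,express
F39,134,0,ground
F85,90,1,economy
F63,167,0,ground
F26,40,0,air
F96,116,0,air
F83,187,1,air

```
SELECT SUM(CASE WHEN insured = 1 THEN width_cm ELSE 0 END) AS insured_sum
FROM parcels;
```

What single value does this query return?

parcel=F70: ✓ → 141
parcel=F75: ✗
parcel=F90: ✓ → 173
parcel=F24: ✗
parcel=F71: ✓ → 88
parcel=F39: ✗
parcel=F85: ✓ → 90
parcel=F63: ✗
parcel=F26: ✗
parcel=F96: ✗
parcel=F83: ✓ → 187
insured_sum = 141 + 173 + 88 + 90 + 187 = 679

679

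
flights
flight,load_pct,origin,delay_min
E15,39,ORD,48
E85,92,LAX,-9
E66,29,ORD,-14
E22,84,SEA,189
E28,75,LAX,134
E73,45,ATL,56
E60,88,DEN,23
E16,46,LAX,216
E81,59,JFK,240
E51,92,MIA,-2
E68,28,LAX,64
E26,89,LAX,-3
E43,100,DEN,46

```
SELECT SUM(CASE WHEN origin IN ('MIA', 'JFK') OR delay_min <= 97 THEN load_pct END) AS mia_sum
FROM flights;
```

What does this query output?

flight=E15: ✓ → 39
flight=E85: ✓ → 92
flight=E66: ✓ → 29
flight=E22: ✗
flight=E28: ✗
flight=E73: ✓ → 45
flight=E60: ✓ → 88
flight=E16: ✗
flight=E81: ✓ → 59
flight=E51: ✓ → 92
flight=E68: ✓ → 28
flight=E26: ✓ → 89
flight=E43: ✓ → 100
mia_sum = 39 + 92 + 29 + 45 + 88 + 59 + 92 + 28 + 89 + 100 = 661

661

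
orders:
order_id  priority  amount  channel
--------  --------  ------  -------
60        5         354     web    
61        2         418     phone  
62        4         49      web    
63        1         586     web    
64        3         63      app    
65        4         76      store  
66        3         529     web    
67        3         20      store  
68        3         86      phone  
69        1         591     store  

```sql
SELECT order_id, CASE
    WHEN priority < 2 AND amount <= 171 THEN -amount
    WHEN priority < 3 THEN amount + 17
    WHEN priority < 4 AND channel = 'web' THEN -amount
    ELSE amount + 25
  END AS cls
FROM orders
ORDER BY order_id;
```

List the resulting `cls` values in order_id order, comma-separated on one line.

order_id=60: ELSE → 379
order_id=61: priority < 3 → 435
order_id=62: ELSE → 74
order_id=63: priority < 3 → 603
order_id=64: ELSE → 88
order_id=65: ELSE → 101
order_id=66: priority < 4 AND channel = 'web' → -529
order_id=67: ELSE → 45
order_id=68: ELSE → 111
order_id=69: priority < 3 → 608

379, 435, 74, 603, 88, 101, -529, 45, 111, 608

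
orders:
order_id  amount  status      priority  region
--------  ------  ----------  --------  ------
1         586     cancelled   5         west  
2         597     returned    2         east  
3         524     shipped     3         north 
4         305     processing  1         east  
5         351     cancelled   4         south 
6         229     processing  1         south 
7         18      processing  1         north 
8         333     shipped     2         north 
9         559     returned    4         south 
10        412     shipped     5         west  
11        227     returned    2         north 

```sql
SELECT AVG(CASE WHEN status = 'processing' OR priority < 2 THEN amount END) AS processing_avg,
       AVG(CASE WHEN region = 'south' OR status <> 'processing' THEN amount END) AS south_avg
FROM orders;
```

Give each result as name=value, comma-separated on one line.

processing_avg=184, south_avg=424.2222222222

[processing_avg: status = 'processing' OR priority < 2]
order_id=1: ✗
order_id=2: ✗
order_id=3: ✗
order_id=4: ✓ → 305
order_id=5: ✗
order_id=6: ✓ → 229
order_id=7: ✓ → 18
order_id=8: ✗
order_id=9: ✗
order_id=10: ✗
order_id=11: ✗
processing_avg = (305 + 229 + 18) / 3 = 184
—
[south_avg: region = 'south' OR status <> 'processing']
order_id=1: ✓ → 586
order_id=2: ✓ → 597
order_id=3: ✓ → 524
order_id=4: ✗
order_id=5: ✓ → 351
order_id=6: ✓ → 229
order_id=7: ✗
order_id=8: ✓ → 333
order_id=9: ✓ → 559
order_id=10: ✓ → 412
order_id=11: ✓ → 227
south_avg = (586 + 597 + 524 + 351 + 229 + 333 + 559 + 412 + 227) / 9 = 424.2222222222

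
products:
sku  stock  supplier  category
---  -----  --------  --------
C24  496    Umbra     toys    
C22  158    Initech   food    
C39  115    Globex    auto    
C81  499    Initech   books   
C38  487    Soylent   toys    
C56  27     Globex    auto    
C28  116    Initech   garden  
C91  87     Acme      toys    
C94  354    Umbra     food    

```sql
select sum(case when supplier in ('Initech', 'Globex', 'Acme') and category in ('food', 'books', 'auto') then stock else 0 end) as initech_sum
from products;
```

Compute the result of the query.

799

sku=C24: ✗
sku=C22: ✓ → 158
sku=C39: ✓ → 115
sku=C81: ✓ → 499
sku=C38: ✗
sku=C56: ✓ → 27
sku=C28: ✗
sku=C91: ✗
sku=C94: ✗
initech_sum = 158 + 115 + 499 + 27 = 799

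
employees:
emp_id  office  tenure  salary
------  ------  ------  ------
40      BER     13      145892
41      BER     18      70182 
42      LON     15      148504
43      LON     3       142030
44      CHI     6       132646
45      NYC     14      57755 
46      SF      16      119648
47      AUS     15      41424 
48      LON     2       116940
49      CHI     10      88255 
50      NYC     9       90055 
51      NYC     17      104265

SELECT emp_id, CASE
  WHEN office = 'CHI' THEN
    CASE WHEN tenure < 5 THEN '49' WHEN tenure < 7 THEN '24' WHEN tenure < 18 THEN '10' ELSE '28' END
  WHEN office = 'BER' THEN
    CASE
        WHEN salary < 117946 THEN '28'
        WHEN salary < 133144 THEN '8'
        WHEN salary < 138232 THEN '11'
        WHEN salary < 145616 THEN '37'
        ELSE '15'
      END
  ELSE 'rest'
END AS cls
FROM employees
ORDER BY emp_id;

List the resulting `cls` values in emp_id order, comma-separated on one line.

15, 28, rest, rest, 24, rest, rest, rest, rest, 10, rest, rest

emp_id=40: office='BER' → inner[ELSE] → 15
emp_id=41: office='BER' → inner[salary < 117946] → 28
emp_id=42: office='LON' → outer ELSE → rest
emp_id=43: office='LON' → outer ELSE → rest
emp_id=44: office='CHI' → inner[tenure < 7] → 24
emp_id=45: office='NYC' → outer ELSE → rest
emp_id=46: office='SF' → outer ELSE → rest
emp_id=47: office='AUS' → outer ELSE → rest
emp_id=48: office='LON' → outer ELSE → rest
emp_id=49: office='CHI' → inner[tenure < 18] → 10
emp_id=50: office='NYC' → outer ELSE → rest
emp_id=51: office='NYC' → outer ELSE → rest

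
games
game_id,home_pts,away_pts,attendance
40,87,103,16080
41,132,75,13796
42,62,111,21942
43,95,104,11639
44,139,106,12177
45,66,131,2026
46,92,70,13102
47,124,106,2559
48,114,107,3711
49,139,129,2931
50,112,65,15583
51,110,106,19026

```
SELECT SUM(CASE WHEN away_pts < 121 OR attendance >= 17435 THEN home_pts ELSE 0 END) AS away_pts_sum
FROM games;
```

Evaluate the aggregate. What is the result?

1067

game_id=40: ✓ → 87
game_id=41: ✓ → 132
game_id=42: ✓ → 62
game_id=43: ✓ → 95
game_id=44: ✓ → 139
game_id=45: ✗
game_id=46: ✓ → 92
game_id=47: ✓ → 124
game_id=48: ✓ → 114
game_id=49: ✗
game_id=50: ✓ → 112
game_id=51: ✓ → 110
away_pts_sum = 87 + 132 + 62 + 95 + 139 + 92 + 124 + 114 + 112 + 110 = 1067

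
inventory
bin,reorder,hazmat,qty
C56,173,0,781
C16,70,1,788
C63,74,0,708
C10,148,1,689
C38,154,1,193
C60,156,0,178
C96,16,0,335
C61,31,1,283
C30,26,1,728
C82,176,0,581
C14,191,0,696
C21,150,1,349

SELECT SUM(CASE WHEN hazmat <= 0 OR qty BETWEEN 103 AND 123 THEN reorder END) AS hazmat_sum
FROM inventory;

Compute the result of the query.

bin=C56: ✓ → 173
bin=C16: ✗
bin=C63: ✓ → 74
bin=C10: ✗
bin=C38: ✗
bin=C60: ✓ → 156
bin=C96: ✓ → 16
bin=C61: ✗
bin=C30: ✗
bin=C82: ✓ → 176
bin=C14: ✓ → 191
bin=C21: ✗
hazmat_sum = 173 + 74 + 156 + 16 + 176 + 191 = 786

786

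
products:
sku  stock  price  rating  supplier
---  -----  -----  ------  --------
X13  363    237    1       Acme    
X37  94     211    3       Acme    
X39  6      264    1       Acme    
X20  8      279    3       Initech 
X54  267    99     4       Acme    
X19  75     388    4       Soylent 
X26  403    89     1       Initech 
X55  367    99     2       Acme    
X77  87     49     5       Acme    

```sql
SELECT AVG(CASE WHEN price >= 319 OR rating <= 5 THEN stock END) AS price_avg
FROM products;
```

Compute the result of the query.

185.5555555556

sku=X13: ✓ → 363
sku=X37: ✓ → 94
sku=X39: ✓ → 6
sku=X20: ✓ → 8
sku=X54: ✓ → 267
sku=X19: ✓ → 75
sku=X26: ✓ → 403
sku=X55: ✓ → 367
sku=X77: ✓ → 87
price_avg = (363 + 94 + 6 + 8 + 267 + 75 + 403 + 367 + 87) / 9 = 185.5555555556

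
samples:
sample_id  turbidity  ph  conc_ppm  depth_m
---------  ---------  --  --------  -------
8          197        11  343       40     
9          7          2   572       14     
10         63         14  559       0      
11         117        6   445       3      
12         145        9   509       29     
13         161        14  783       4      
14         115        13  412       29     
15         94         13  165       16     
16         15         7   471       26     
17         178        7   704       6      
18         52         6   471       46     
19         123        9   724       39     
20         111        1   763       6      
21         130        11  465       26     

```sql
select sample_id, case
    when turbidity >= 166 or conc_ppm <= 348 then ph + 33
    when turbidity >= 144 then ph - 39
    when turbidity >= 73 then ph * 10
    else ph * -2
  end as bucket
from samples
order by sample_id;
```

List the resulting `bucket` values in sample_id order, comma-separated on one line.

sample_id=8: turbidity >= 166 or conc_ppm <= 348 → 44
sample_id=9: ELSE → -4
sample_id=10: ELSE → -28
sample_id=11: turbidity >= 73 → 60
sample_id=12: turbidity >= 144 → -30
sample_id=13: turbidity >= 144 → -25
sample_id=14: turbidity >= 73 → 130
sample_id=15: turbidity >= 166 or conc_ppm <= 348 → 46
sample_id=16: ELSE → -14
sample_id=17: turbidity >= 166 or conc_ppm <= 348 → 40
sample_id=18: ELSE → -12
sample_id=19: turbidity >= 73 → 90
sample_id=20: turbidity >= 73 → 10
sample_id=21: turbidity >= 73 → 110

44, -4, -28, 60, -30, -25, 130, 46, -14, 40, -12, 90, 10, 110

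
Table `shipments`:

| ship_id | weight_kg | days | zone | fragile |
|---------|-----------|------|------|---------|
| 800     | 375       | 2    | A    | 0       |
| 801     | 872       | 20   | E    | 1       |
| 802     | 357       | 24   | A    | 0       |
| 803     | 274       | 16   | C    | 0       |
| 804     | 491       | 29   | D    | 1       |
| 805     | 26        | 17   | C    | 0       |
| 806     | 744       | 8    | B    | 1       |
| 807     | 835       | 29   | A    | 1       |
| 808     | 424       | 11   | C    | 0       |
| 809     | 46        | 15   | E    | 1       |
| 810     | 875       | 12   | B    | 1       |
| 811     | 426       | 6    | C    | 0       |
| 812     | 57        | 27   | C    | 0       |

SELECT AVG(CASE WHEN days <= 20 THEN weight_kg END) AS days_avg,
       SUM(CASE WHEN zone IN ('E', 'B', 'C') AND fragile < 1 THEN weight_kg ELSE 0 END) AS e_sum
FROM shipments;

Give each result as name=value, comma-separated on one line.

days_avg=451.3333333333, e_sum=1207

[days_avg: days <= 20]
ship_id=800: ✓ → 375
ship_id=801: ✓ → 872
ship_id=802: ✗
ship_id=803: ✓ → 274
ship_id=804: ✗
ship_id=805: ✓ → 26
ship_id=806: ✓ → 744
ship_id=807: ✗
ship_id=808: ✓ → 424
ship_id=809: ✓ → 46
ship_id=810: ✓ → 875
ship_id=811: ✓ → 426
ship_id=812: ✗
days_avg = (375 + 872 + 274 + 26 + 744 + 424 + 46 + 875 + 426) / 9 = 451.3333333333
—
[e_sum: zone IN ('E', 'B', 'C') AND fragile < 1]
ship_id=800: ✗
ship_id=801: ✗
ship_id=802: ✗
ship_id=803: ✓ → 274
ship_id=804: ✗
ship_id=805: ✓ → 26
ship_id=806: ✗
ship_id=807: ✗
ship_id=808: ✓ → 424
ship_id=809: ✗
ship_id=810: ✗
ship_id=811: ✓ → 426
ship_id=812: ✓ → 57
e_sum = 274 + 26 + 424 + 426 + 57 = 1207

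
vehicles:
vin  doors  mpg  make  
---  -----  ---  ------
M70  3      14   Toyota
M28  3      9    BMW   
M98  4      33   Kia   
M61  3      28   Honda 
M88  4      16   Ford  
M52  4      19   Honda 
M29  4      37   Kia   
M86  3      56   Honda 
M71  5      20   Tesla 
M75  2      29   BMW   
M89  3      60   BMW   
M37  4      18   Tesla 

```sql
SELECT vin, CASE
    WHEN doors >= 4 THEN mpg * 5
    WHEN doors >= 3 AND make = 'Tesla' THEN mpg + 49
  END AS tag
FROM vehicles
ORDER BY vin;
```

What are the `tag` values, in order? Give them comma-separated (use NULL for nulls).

NULL, 185, 90, 95, NULL, NULL, 100, NULL, NULL, 80, NULL, 165

vin=M28: (no match → NULL) → NULL
vin=M29: doors >= 4 → 185
vin=M37: doors >= 4 → 90
vin=M52: doors >= 4 → 95
vin=M61: (no match → NULL) → NULL
vin=M70: (no match → NULL) → NULL
vin=M71: doors >= 4 → 100
vin=M75: (no match → NULL) → NULL
vin=M86: (no match → NULL) → NULL
vin=M88: doors >= 4 → 80
vin=M89: (no match → NULL) → NULL
vin=M98: doors >= 4 → 165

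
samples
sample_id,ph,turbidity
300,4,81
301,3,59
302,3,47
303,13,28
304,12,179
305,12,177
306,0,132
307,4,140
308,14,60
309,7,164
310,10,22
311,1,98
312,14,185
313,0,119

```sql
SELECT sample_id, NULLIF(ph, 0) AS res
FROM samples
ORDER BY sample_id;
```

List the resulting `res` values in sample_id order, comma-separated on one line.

4, 3, 3, 13, 12, 12, NULL, 4, 14, 7, 10, 1, 14, NULL

sample_id=300: ph=4 vs 0: differ → 4
sample_id=301: ph=3 vs 0: differ → 3
sample_id=302: ph=3 vs 0: differ → 3
sample_id=303: ph=13 vs 0: differ → 13
sample_id=304: ph=12 vs 0: differ → 12
sample_id=305: ph=12 vs 0: differ → 12
sample_id=306: ph=0 vs 0: equal → NULL
sample_id=307: ph=4 vs 0: differ → 4
sample_id=308: ph=14 vs 0: differ → 14
sample_id=309: ph=7 vs 0: differ → 7
sample_id=310: ph=10 vs 0: differ → 10
sample_id=311: ph=1 vs 0: differ → 1
sample_id=312: ph=14 vs 0: differ → 14
sample_id=313: ph=0 vs 0: equal → NULL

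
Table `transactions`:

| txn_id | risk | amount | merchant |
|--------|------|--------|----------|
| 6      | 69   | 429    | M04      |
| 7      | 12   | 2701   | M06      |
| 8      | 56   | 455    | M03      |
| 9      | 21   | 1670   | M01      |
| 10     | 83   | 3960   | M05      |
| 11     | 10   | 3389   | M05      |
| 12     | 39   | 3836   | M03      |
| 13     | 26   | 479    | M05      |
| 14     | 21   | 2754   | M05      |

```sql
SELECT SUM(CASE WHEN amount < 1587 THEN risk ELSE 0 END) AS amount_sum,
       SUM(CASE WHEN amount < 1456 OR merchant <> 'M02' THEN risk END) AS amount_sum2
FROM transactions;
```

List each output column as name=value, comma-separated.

amount_sum=151, amount_sum2=337

[amount_sum: amount < 1587]
txn_id=6: ✓ → 69
txn_id=7: ✗
txn_id=8: ✓ → 56
txn_id=9: ✗
txn_id=10: ✗
txn_id=11: ✗
txn_id=12: ✗
txn_id=13: ✓ → 26
txn_id=14: ✗
amount_sum = 69 + 56 + 26 = 151
—
[amount_sum2: amount < 1456 OR merchant <> 'M02']
txn_id=6: ✓ → 69
txn_id=7: ✓ → 12
txn_id=8: ✓ → 56
txn_id=9: ✓ → 21
txn_id=10: ✓ → 83
txn_id=11: ✓ → 10
txn_id=12: ✓ → 39
txn_id=13: ✓ → 26
txn_id=14: ✓ → 21
amount_sum2 = 69 + 12 + 56 + 21 + 83 + 10 + 39 + 26 + 21 = 337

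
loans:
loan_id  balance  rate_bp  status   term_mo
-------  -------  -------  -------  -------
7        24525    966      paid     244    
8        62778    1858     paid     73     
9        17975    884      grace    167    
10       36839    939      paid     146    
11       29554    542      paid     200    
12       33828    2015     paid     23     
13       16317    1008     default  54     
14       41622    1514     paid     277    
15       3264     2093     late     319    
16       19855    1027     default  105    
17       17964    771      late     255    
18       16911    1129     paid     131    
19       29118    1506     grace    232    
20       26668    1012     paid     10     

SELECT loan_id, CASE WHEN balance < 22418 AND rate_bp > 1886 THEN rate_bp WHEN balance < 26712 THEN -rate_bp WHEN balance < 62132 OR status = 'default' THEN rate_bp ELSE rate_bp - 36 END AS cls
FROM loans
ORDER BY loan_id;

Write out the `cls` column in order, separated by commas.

loan_id=7: balance < 26712 → -966
loan_id=8: ELSE → 1822
loan_id=9: balance < 26712 → -884
loan_id=10: balance < 62132 OR status = 'default' → 939
loan_id=11: balance < 62132 OR status = 'default' → 542
loan_id=12: balance < 62132 OR status = 'default' → 2015
loan_id=13: balance < 26712 → -1008
loan_id=14: balance < 62132 OR status = 'default' → 1514
loan_id=15: balance < 22418 AND rate_bp > 1886 → 2093
loan_id=16: balance < 26712 → -1027
loan_id=17: balance < 26712 → -771
loan_id=18: balance < 26712 → -1129
loan_id=19: balance < 62132 OR status = 'default' → 1506
loan_id=20: balance < 26712 → -1012

-966, 1822, -884, 939, 542, 2015, -1008, 1514, 2093, -1027, -771, -1129, 1506, -1012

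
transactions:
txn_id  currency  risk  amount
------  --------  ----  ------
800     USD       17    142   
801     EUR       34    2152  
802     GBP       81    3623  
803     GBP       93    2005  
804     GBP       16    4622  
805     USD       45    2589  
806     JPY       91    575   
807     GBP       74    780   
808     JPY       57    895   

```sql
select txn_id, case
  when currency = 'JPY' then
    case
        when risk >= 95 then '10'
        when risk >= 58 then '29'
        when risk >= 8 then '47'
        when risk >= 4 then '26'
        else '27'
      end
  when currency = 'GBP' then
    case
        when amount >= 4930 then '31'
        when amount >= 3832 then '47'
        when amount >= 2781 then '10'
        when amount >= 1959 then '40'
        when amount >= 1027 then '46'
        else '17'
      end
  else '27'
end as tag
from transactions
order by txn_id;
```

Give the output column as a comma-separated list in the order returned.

txn_id=800: currency='USD' → outer ELSE → 27
txn_id=801: currency='EUR' → outer ELSE → 27
txn_id=802: currency='GBP' → inner[amount >= 2781] → 10
txn_id=803: currency='GBP' → inner[amount >= 1959] → 40
txn_id=804: currency='GBP' → inner[amount >= 3832] → 47
txn_id=805: currency='USD' → outer ELSE → 27
txn_id=806: currency='JPY' → inner[risk >= 58] → 29
txn_id=807: currency='GBP' → inner[ELSE] → 17
txn_id=808: currency='JPY' → inner[risk >= 8] → 47

27, 27, 10, 40, 47, 27, 29, 17, 47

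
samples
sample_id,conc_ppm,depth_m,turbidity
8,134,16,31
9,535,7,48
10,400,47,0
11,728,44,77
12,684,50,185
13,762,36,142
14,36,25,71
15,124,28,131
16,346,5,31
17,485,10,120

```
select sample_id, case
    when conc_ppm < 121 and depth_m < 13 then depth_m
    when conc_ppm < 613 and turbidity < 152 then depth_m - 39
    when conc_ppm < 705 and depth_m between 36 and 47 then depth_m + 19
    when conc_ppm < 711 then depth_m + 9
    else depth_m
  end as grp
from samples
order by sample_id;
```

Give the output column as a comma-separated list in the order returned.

-23, -32, 8, 44, 59, 36, -14, -11, -34, -29

sample_id=8: conc_ppm < 613 and turbidity < 152 → -23
sample_id=9: conc_ppm < 613 and turbidity < 152 → -32
sample_id=10: conc_ppm < 613 and turbidity < 152 → 8
sample_id=11: ELSE → 44
sample_id=12: conc_ppm < 711 → 59
sample_id=13: ELSE → 36
sample_id=14: conc_ppm < 613 and turbidity < 152 → -14
sample_id=15: conc_ppm < 613 and turbidity < 152 → -11
sample_id=16: conc_ppm < 613 and turbidity < 152 → -34
sample_id=17: conc_ppm < 613 and turbidity < 152 → -29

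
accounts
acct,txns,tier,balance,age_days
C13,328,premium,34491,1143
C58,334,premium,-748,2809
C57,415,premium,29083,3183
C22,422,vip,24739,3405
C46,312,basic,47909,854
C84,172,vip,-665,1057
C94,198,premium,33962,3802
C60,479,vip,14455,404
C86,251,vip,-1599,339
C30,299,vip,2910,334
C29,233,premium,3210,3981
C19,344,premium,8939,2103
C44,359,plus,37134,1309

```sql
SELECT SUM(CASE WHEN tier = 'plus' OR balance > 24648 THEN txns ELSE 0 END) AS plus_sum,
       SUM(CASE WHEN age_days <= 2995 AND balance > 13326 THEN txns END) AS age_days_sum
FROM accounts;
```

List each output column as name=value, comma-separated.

[plus_sum: tier = 'plus' OR balance > 24648]
acct=C13: ✓ → 328
acct=C58: ✗
acct=C57: ✓ → 415
acct=C22: ✓ → 422
acct=C46: ✓ → 312
acct=C84: ✗
acct=C94: ✓ → 198
acct=C60: ✗
acct=C86: ✗
acct=C30: ✗
acct=C29: ✗
acct=C19: ✗
acct=C44: ✓ → 359
plus_sum = 328 + 415 + 422 + 312 + 198 + 359 = 2034
—
[age_days_sum: age_days <= 2995 AND balance > 13326]
acct=C13: ✓ → 328
acct=C58: ✗
acct=C57: ✗
acct=C22: ✗
acct=C46: ✓ → 312
acct=C84: ✗
acct=C94: ✗
acct=C60: ✓ → 479
acct=C86: ✗
acct=C30: ✗
acct=C29: ✗
acct=C19: ✗
acct=C44: ✓ → 359
age_days_sum = 328 + 312 + 479 + 359 = 1478

plus_sum=2034, age_days_sum=1478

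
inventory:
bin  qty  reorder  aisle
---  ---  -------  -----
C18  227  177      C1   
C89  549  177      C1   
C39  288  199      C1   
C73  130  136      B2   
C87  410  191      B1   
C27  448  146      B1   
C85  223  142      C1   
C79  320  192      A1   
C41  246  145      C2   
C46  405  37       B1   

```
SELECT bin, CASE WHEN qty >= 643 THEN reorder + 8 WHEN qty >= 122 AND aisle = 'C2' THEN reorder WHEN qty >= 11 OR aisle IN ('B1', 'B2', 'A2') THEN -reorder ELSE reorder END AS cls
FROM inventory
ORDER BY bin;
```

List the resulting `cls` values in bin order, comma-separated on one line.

bin=C18: qty >= 11 OR aisle IN ('B1', 'B2', 'A2') → -177
bin=C27: qty >= 11 OR aisle IN ('B1', 'B2', 'A2') → -146
bin=C39: qty >= 11 OR aisle IN ('B1', 'B2', 'A2') → -199
bin=C41: qty >= 122 AND aisle = 'C2' → 145
bin=C46: qty >= 11 OR aisle IN ('B1', 'B2', 'A2') → -37
bin=C73: qty >= 11 OR aisle IN ('B1', 'B2', 'A2') → -136
bin=C79: qty >= 11 OR aisle IN ('B1', 'B2', 'A2') → -192
bin=C85: qty >= 11 OR aisle IN ('B1', 'B2', 'A2') → -142
bin=C87: qty >= 11 OR aisle IN ('B1', 'B2', 'A2') → -191
bin=C89: qty >= 11 OR aisle IN ('B1', 'B2', 'A2') → -177

-177, -146, -199, 145, -37, -136, -192, -142, -191, -177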